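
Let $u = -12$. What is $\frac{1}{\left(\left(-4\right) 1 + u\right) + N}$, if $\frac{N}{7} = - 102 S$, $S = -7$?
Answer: $\frac{1}{4982} \approx 0.00020072$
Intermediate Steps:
$N = 4998$ ($N = 7 \left(\left(-102\right) \left(-7\right)\right) = 7 \cdot 714 = 4998$)
$\frac{1}{\left(\left(-4\right) 1 + u\right) + N} = \frac{1}{\left(\left(-4\right) 1 - 12\right) + 4998} = \frac{1}{\left(-4 - 12\right) + 4998} = \frac{1}{-16 + 4998} = \frac{1}{4982}$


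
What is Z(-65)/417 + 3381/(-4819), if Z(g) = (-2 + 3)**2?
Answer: -1405058/2009523 ≈ -0.69920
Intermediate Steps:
Z(g) = 1 (Z(g) = 1**2 = 1)
Z(-65)/417 + 3381/(-4819) = 1/417 + 3381/(-4819) = 1*(1/417) + 3381*(-1/4819) = 1/417 - 3381/4819 = -1405058/2009523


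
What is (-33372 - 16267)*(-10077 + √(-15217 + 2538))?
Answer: 500212203 - 49639*I*√12679 ≈ 5.0021e+8 - 5.5894e+6*I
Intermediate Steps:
(-33372 - 16267)*(-10077 + √(-15217 + 2538)) = -49639*(-10077 + √(-12679)) = -49639*(-10077 + I*√12679) = 500212203 - 49639*I*√12679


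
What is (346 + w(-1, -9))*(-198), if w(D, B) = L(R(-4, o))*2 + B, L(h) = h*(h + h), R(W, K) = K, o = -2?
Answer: -69894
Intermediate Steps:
L(h) = 2*h**2 (L(h) = h*(2*h) = 2*h**2)
w(D, B) = 16 + B (w(D, B) = (2*(-2)**2)*2 + B = (2*4)*2 + B = 8*2 + B = 16 + B)
(346 + w(-1, -9))*(-198) = (346 + (16 - 9))*(-198) = (346 + 7)*(-198) = 353*(-198) = -69894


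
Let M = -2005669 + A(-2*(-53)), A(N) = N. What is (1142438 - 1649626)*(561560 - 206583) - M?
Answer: -180038069113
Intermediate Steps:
M = -2005563 (M = -2005669 - 2*(-53) = -2005669 + 106 = -2005563)
(1142438 - 1649626)*(561560 - 206583) - M = (1142438 - 1649626)*(561560 - 206583) - 1*(-2005563) = -507188*354977 + 2005563 = -180040074676 + 2005563 = -180038069113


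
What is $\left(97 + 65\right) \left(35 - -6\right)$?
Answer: $6642$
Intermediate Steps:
$\left(97 + 65\right) \left(35 - -6\right) = 162 \left(35 + 6\right) = 162 \cdot 41 = 6642$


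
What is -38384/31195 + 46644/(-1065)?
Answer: -99729236/2214845 ≈ -45.028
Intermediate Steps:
-38384/31195 + 46644/(-1065) = -38384*1/31195 + 46644*(-1/1065) = -38384/31195 - 15548/355 = -99729236/2214845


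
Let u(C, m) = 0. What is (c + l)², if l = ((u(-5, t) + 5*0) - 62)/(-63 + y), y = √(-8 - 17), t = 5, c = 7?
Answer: 253804599/3988009 + 4938920*I/3988009 ≈ 63.642 + 1.2384*I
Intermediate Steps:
y = 5*I (y = √(-25) = 5*I ≈ 5.0*I)
l = -31*(-63 - 5*I)/1997 (l = ((0 + 5*0) - 62)/(-63 + 5*I) = ((0 + 0) - 62)*((-63 - 5*I)/3994) = (0 - 62)*((-63 - 5*I)/3994) = -31*(-63 - 5*I)/1997 ≈ 0.97797 + 0.077616*I)
(c + l)² = (7 + (1953/1997 + 155*I/1997))² = (15932/1997 + 155*I/1997)²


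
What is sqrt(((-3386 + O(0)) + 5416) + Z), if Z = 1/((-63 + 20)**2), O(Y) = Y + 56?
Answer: sqrt(3857015)/43 ≈ 45.673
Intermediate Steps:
O(Y) = 56 + Y
Z = 1/1849 (Z = 1/((-43)**2) = 1/1849 ≈ 0.00054083)
sqrt(((-3386 + O(0)) + 5416) + Z) = sqrt(((-3386 + (56 + 0)) + 5416) + 1/1849) = sqrt(((-3386 + 56) + 5416) + 1/1849) = sqrt((-3330 + 5416) + 1/1849) = sqrt(2086 + 1/1849) = sqrt(3857015/1849) = sqrt(3857015)/43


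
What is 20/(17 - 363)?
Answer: -10/173 ≈ -0.057803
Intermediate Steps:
20/(17 - 363) = 20/(-346) = 20*(-1/346) = -10/173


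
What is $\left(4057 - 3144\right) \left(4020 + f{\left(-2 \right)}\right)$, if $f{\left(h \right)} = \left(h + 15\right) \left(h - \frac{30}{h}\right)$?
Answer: $3824557$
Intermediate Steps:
$f{\left(h \right)} = \left(15 + h\right) \left(h - \frac{30}{h}\right)$
$\left(4057 - 3144\right) \left(4020 + f{\left(-2 \right)}\right) = \left(4057 - 3144\right) \left(4020 + \left(-30 + \left(-2\right)^{2} - \frac{450}{-2} + 15 \left(-2\right)\right)\right) = 913 \left(4020 - -169\right) = 913 \left(4020 + \left(-30 + 4 + 225 - 30\right)\right) = 913 \left(4020 + 169\right) = 913 \cdot 4189 = 3824557$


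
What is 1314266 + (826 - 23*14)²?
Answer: 1568282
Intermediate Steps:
1314266 + (826 - 23*14)² = 1314266 + (826 - 322)² = 1314266 + 504² = 1314266 + 254016 = 1568282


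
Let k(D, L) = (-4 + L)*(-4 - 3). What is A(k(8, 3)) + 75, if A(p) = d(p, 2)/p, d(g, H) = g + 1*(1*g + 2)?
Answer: 541/7 ≈ 77.286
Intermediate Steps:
k(D, L) = 28 - 7*L (k(D, L) = (-4 + L)*(-7) = 28 - 7*L)
d(g, H) = 2 + 2*g (d(g, H) = g + 1*(g + 2) = g + 1*(2 + g) = g + (2 + g) = 2 + 2*g)
A(p) = (2 + 2*p)/p
A(k(8, 3)) + 75 = (2 + 2/(28 - 7*3)) + 75 = (2 + 2/(28 - 21)) + 75 = (2 + 2/7) + 75 = 16/7 + 75 = 541/7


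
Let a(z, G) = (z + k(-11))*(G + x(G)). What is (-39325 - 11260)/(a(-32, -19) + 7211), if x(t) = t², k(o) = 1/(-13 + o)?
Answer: 202340/14989 ≈ 13.499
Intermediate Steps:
a(z, G) = (-1/24 + z)*(G + G²) (a(z, G) = (z + 1/(-13 - 11))*(G + G²) = (z + 1/(-24))*(G + G²) = (z - 1/24)*(G + G²) = (-1/24 + z)*(G + G²))
(-39325 - 11260)/(a(-32, -19) + 7211) = (-39325 - 11260)/((1/24)*(-19)*(-1 - 1*(-19) + 24*(-32) + 24*(-19)*(-32)) + 7211) = -50585/((1/24)*(-19)*(-1 + 19 - 768 + 14592) + 7211) = -50585/((1/24)*(-19)*13842 + 7211) = -50585/(-43833/4 + 7211) = -50585/(-14989/4) = -50585*(-4/14989) = 202340/14989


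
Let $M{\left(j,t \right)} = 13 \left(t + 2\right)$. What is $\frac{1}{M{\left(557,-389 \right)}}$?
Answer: $- \frac{1}{5031} \approx -0.00019877$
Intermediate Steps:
$M{\left(j,t \right)} = 26 + 13 t$ ($M{\left(j,t \right)} = 13 \left(2 + t\right) = 26 + 13 t$)
$\frac{1}{M{\left(557,-389 \right)}} = \frac{1}{26 + 13 \left(-389\right)} = \frac{1}{26 - 5057} = \frac{1}{-5031} = - \frac{1}{5031}$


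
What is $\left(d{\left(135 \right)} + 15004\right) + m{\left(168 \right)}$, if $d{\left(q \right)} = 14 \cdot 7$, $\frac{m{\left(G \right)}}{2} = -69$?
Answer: $14964$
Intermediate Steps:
$m{\left(G \right)} = -138$ ($m{\left(G \right)} = 2 \left(-69\right) = -138$)
$d{\left(q \right)} = 98$
$\left(d{\left(135 \right)} + 15004\right) + m{\left(168 \right)} = \left(98 + 15004\right) - 138 = 15102 - 138 = 14964$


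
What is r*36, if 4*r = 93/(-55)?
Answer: -837/55 ≈ -15.218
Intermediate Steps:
r = -93/220 (r = (93/(-55))/4 = (93*(-1/55))/4 = (¼)*(-93/55) = -93/220 ≈ -0.42273)
r*36 = -93/220*36 = -837/55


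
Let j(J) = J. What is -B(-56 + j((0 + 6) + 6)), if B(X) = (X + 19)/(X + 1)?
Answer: -25/43 ≈ -0.58140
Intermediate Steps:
B(X) = (19 + X)/(1 + X)
-B(-56 + j((0 + 6) + 6)) = -(19 + (-56 + ((0 + 6) + 6)))/(1 + (-56 + ((0 + 6) + 6))) = -(19 + (-56 + (6 + 6)))/(1 + (-56 + (6 + 6))) = -(19 + (-56 + 12))/(1 + (-56 + 12)) = -(19 - 44)/(1 - 44) = -(-25)/(-43) = -(-1)*(-25)/43 = -1*25/43 = -25/43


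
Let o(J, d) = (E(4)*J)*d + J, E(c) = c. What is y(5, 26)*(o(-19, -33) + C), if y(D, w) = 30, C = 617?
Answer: 93180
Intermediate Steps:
o(J, d) = J + 4*J*d (o(J, d) = (4*J)*d + J = 4*J*d + J = J + 4*J*d)
y(5, 26)*(o(-19, -33) + C) = 30*(-19*(1 + 4*(-33)) + 617) = 30*(-19*(1 - 132) + 617) = 30*(-19*(-131) + 617) = 30*(2489 + 617) = 30*3106 = 93180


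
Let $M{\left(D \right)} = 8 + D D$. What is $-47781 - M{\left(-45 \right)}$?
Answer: $-49814$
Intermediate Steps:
$M{\left(D \right)} = 8 + D^{2}$
$-47781 - M{\left(-45 \right)} = -47781 - \left(8 + \left(-45\right)^{2}\right) = -47781 - \left(8 + 2025\right) = -47781 - 2033 = -49814$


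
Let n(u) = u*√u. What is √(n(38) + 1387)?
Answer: √(1387 + 38*√38) ≈ 40.265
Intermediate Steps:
n(u) = u^(3/2)
√(n(38) + 1387) = √(38^(3/2) + 1387) = √(38*√38 + 1387) = √(1387 + 38*√38)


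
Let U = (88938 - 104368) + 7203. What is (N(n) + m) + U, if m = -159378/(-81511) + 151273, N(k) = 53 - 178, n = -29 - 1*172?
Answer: 11649793009/81511 ≈ 1.4292e+5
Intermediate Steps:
n = -201 (n = -29 - 172 = -201)
N(k) = -125
U = -8227 (U = -15430 + 7203 = -8227)
m = 12330572881/81511 (m = -159378*(-1/81511) + 151273 = 159378/81511 + 151273 = 12330572881/81511 ≈ 1.5128e+5)
(N(n) + m) + U = (-125 + 12330572881/81511) - 8227 = 12320384006/81511 - 8227 = 11649793009/81511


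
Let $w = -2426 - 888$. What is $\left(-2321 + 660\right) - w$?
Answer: $1653$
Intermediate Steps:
$w = -3314$ ($w = -2426 - 888 = -3314$)
$\left(-2321 + 660\right) - w = \left(-2321 + 660\right) - -3314 = -1661 + 3314 = 1653$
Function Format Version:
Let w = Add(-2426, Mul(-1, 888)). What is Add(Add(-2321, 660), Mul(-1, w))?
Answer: 1653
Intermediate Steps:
w = -3314 (w = Add(-2426, -888) = -3314)
Add(Add(-2321, 660), Mul(-1, w)) = Add(Add(-2321, 660), Mul(-1, -3314)) = Add(-1661, 3314) = 1653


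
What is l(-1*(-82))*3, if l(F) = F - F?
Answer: 0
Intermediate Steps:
l(F) = 0
l(-1*(-82))*3 = 0*3 = 0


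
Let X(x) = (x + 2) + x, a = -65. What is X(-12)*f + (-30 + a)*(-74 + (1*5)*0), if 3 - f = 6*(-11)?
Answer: 5512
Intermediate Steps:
f = 69 (f = 3 - 6*(-11) = 3 - 1*(-66) = 3 + 66 = 69)
X(x) = 2 + 2*x (X(x) = (2 + x) + x = 2 + 2*x)
X(-12)*f + (-30 + a)*(-74 + (1*5)*0) = (2 + 2*(-12))*69 + (-30 - 65)*(-74 + (1*5)*0) = (2 - 24)*69 - 95*(-74 + 5*0) = -22*69 - 95*(-74 + 0) = -1518 - 95*(-74) = -1518 + 7030 = 5512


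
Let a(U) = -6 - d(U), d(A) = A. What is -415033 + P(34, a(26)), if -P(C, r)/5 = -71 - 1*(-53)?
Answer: -414943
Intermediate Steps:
a(U) = -6 - U
P(C, r) = 90 (P(C, r) = -5*(-71 - 1*(-53)) = -5*(-71 + 53) = -5*(-18) = 90)
-415033 + P(34, a(26)) = -415033 + 90 = -414943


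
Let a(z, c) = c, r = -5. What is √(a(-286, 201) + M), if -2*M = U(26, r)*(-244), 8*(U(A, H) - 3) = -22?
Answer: √926/2 ≈ 15.215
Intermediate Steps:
U(A, H) = ¼ (U(A, H) = 3 + (⅛)*(-22) = 3 - 11/4 = ¼)
M = 61/2 (M = -(-244)/8 = -½*(-61) = 61/2 ≈ 30.500)
√(a(-286, 201) + M) = √(201 + 61/2) = √(463/2) = √926/2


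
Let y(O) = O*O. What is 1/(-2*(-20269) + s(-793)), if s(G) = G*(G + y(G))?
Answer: -1/498007870 ≈ -2.0080e-9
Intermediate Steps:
y(O) = O²
s(G) = G*(G + G²)
1/(-2*(-20269) + s(-793)) = 1/(-2*(-20269) + (-793)²*(1 - 793)) = 1/(40538 + 628849*(-792)) = 1/(40538 - 498048408) = 1/(-498007870) = -1/498007870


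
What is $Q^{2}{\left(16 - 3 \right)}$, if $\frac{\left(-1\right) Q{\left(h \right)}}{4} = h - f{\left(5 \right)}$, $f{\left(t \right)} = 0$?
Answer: $2704$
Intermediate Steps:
$Q{\left(h \right)} = - 4 h$ ($Q{\left(h \right)} = - 4 \left(h - 0\right) = - 4 \left(h + 0\right) = - 4 h$)
$Q^{2}{\left(16 - 3 \right)} = \left(- 4 \left(16 - 3\right)\right)^{2} = \left(\left(-4\right) 13\right)^{2} = \left(-52\right)^{2} = 2704$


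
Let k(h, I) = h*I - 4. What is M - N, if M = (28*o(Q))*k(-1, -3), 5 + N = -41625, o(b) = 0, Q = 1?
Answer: 41630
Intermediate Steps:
k(h, I) = -4 + I*h (k(h, I) = I*h - 4 = -4 + I*h)
N = -41630 (N = -5 - 41625 = -41630)
M = 0 (M = (28*0)*(-4 - 3*(-1)) = 0*(-4 + 3) = 0*(-1) = 0)
M - N = 0 - 1*(-41630) = 0 + 41630 = 41630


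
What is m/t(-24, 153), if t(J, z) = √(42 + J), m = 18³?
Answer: 972*√2 ≈ 1374.6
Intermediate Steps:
m = 5832
m/t(-24, 153) = 5832/(√(42 - 24)) = 5832/(√18) = 5832/((3*√2)) = 5832*(√2/6) = 972*√2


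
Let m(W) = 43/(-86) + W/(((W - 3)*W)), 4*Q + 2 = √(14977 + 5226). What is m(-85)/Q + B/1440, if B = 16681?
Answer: 1235423303/106650720 - 15*√20203/148126 ≈ 11.569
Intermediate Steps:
Q = -½ + √20203/4 (Q = -½ + √(14977 + 5226)/4 = -½ + √20203/4 ≈ 35.034)
m(W) = -½ + 1/(-3 + W) (m(W) = 43*(-1/86) + W/(((-3 + W)*W)) = -½ + W/((W*(-3 + W))) = -½ + W*(1/(W*(-3 + W))) = -½ + 1/(-3 + W))
m(-85)/Q + B/1440 = ((5 - 1*(-85))/(2*(-3 - 85)))/(-½ + √20203/4) + 16681/1440 = ((½)*(5 + 85)/(-88))/(-½ + √20203/4) + 16681*(1/1440) = ((½)*(-1/88)*90)/(-½ + √20203/4) + 16681/1440 = -45/(88*(-½ + √20203/4)) + 16681/1440 = 16681/1440 - 45/(88*(-½ + √20203/4))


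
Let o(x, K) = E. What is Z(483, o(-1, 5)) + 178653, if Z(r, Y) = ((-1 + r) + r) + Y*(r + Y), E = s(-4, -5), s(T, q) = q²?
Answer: 192318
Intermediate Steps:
E = 25 (E = (-5)² = 25)
o(x, K) = 25
Z(r, Y) = -1 + 2*r + Y*(Y + r) (Z(r, Y) = (-1 + 2*r) + Y*(Y + r) = -1 + 2*r + Y*(Y + r))
Z(483, o(-1, 5)) + 178653 = (-1 + 25² + 2*483 + 25*483) + 178653 = (-1 + 625 + 966 + 12075) + 178653 = 13665 + 178653 = 192318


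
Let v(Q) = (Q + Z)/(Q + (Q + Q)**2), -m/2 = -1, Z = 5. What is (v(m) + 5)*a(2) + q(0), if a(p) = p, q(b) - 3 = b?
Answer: 124/9 ≈ 13.778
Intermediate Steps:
q(b) = 3 + b
m = 2 (m = -2*(-1) = 2)
v(Q) = (5 + Q)/(Q + 4*Q**2) (v(Q) = (Q + 5)/(Q + (Q + Q)**2) = (5 + Q)/(Q + (2*Q)**2) = (5 + Q)/(Q + 4*Q**2))
(v(m) + 5)*a(2) + q(0) = ((5 + 2)/(2*(1 + 4*2)) + 5)*2 + (3 + 0) = ((1/2)*7/(1 + 8) + 5)*2 + 3 = ((1/2)*7/9 + 5)*2 + 3 = ((1/2)*(1/9)*7 + 5)*2 + 3 = (7/18 + 5)*2 + 3 = (97/18)*2 + 3 = 97/9 + 3 = 124/9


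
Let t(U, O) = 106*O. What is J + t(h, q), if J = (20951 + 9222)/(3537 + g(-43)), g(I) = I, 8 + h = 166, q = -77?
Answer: -28487855/3494 ≈ -8153.4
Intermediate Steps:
h = 158 (h = -8 + 166 = 158)
J = 30173/3494 (J = (20951 + 9222)/(3537 - 43) = 30173/3494 ≈ 8.6357)
J + t(h, q) = 30173/3494 + 106*(-77) = 30173/3494 - 8162 = -28487855/3494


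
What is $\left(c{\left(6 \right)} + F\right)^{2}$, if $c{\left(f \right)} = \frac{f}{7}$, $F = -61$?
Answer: $\frac{177241}{49} \approx 3617.2$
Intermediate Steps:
$c{\left(f \right)} = \frac{f}{7}$ ($c{\left(f \right)} = f \frac{1}{7} = \frac{f}{7}$)
$\left(c{\left(6 \right)} + F\right)^{2} = \left(\frac{1}{7} \cdot 6 - 61\right)^{2} = \left(\frac{6}{7} - 61\right)^{2} = \left(- \frac{421}{7}\right)^{2} = \frac{177241}{49}$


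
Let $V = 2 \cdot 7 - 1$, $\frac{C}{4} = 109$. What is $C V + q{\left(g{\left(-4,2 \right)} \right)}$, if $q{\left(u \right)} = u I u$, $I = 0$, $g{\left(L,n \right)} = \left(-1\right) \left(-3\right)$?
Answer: $5668$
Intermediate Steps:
$g{\left(L,n \right)} = 3$
$C = 436$ ($C = 4 \cdot 109 = 436$)
$V = 13$ ($V = 14 - 1 = 13$)
$q{\left(u \right)} = 0$ ($q{\left(u \right)} = u 0 u = 0 u = 0$)
$C V + q{\left(g{\left(-4,2 \right)} \right)} = 436 \cdot 13 + 0 = 5668 + 0 = 5668$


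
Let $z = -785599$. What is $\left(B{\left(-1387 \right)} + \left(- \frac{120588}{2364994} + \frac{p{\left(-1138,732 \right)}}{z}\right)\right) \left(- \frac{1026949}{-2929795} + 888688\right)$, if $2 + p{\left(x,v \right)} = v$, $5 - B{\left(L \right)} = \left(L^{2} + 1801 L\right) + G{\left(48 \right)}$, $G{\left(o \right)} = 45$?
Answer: $\frac{126252944041030284492869482742}{247426104665940535} \approx 5.1027 \cdot 10^{11}$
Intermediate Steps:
$B{\left(L \right)} = -40 - L^{2} - 1801 L$ ($B{\left(L \right)} = 5 - \left(\left(L^{2} + 1801 L\right) + 45\right) = 5 - \left(45 + L^{2} + 1801 L\right) = -40 - L^{2} - 1801 L$)
$p{\left(x,v \right)} = -2 + v$
$\left(B{\left(-1387 \right)} + \left(- \frac{120588}{2364994} + \frac{p{\left(-1138,732 \right)}}{z}\right)\right) \left(- \frac{1026949}{-2929795} + 888688\right) = \left(\left(-40 - \left(-1387\right)^{2} - -2497987\right) - \left(\frac{60294}{1182497} - \frac{-2 + 732}{-785599}\right)\right) \left(- \frac{1026949}{-2929795} + 888688\right) = \left(\left(-40 - 1923769 + 2497987\right) + \left(\left(-120588\right) \frac{1}{2364994} + 730 \left(- \frac{1}{785599}\right)\right)\right) \left(\left(-1026949\right) \left(- \frac{1}{2929795}\right) + 888688\right) = \left(\left(-40 - 1923769 + 2497987\right) - \frac{48230128916}{928968460703}\right) \left(\frac{93359}{266345} + 888688\right) = \left(574178 - \frac{48230128916}{928968460703}\right) \frac{236697698719}{266345} = \frac{533393204599398218}{928968460703} \cdot \frac{236697698719}{266345} = \frac{126252944041030284492869482742}{247426104665940535}$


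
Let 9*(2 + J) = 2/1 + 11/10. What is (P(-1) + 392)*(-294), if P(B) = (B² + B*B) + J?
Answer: -1730239/15 ≈ -1.1535e+5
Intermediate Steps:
J = -149/90 (J = -2 + (2/1 + 11/10)/9 = -2 + (2*1 + 11*(⅒))/9 = -2 + (2 + 11/10)/9 = -2 + (⅑)*(31/10) = -2 + 31/90 = -149/90 ≈ -1.6556)
P(B) = -149/90 + 2*B² (P(B) = (B² + B*B) - 149/90 = (B² + B²) - 149/90 = 2*B² - 149/90 = -149/90 + 2*B²)
(P(-1) + 392)*(-294) = ((-149/90 + 2*(-1)²) + 392)*(-294) = ((-149/90 + 2*1) + 392)*(-294) = ((-149/90 + 2) + 392)*(-294) = (31/90 + 392)*(-294) = (35311/90)*(-294) = -1730239/15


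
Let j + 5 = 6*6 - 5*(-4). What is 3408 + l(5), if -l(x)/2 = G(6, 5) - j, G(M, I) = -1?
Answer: 3512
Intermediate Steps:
j = 51 (j = -5 + (6*6 - 5*(-4)) = -5 + (36 + 20) = -5 + 56 = 51)
l(x) = 104 (l(x) = -2*(-1 - 1*51) = -2*(-1 - 51) = -2*(-52) = 104)
3408 + l(5) = 3408 + 104 = 3512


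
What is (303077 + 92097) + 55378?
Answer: 450552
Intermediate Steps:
(303077 + 92097) + 55378 = 395174 + 55378 = 450552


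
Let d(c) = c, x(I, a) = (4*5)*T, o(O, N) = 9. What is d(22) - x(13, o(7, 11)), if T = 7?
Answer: -118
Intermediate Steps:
x(I, a) = 140 (x(I, a) = (4*5)*7 = 20*7 = 140)
d(22) - x(13, o(7, 11)) = 22 - 1*140 = 22 - 140 = -118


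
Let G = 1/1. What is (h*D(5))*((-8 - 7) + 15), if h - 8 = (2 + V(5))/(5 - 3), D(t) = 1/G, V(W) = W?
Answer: 0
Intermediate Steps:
G = 1
D(t) = 1 (D(t) = 1/1 = 1*1 = 1)
h = 23/2 (h = 8 + (2 + 5)/(5 - 3) = 8 + 7/2 = 23/2 ≈ 11.500)
(h*D(5))*((-8 - 7) + 15) = ((23/2)*1)*((-8 - 7) + 15) = 23*(-15 + 15)/2 = (23/2)*0 = 0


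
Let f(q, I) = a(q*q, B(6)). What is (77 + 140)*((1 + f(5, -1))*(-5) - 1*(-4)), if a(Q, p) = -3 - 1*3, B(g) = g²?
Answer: 6293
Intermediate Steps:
a(Q, p) = -6 (a(Q, p) = -3 - 3 = -6)
f(q, I) = -6
(77 + 140)*((1 + f(5, -1))*(-5) - 1*(-4)) = (77 + 140)*((1 - 6)*(-5) - 1*(-4)) = 217*(-5*(-5) + 4) = 217*(25 + 4) = 217*29 = 6293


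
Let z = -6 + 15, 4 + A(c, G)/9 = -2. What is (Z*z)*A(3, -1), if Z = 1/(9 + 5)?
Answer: -243/7 ≈ -34.714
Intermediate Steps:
Z = 1/14 ≈ 0.071429
A(c, G) = -54 (A(c, G) = -36 + 9*(-2) = -36 - 18 = -54)
z = 9
(Z*z)*A(3, -1) = ((1/14)*9)*(-54) = (9/14)*(-54) = -243/7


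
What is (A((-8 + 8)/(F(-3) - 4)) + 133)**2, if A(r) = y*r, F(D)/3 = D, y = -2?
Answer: 17689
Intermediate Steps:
F(D) = 3*D
A(r) = -2*r
(A((-8 + 8)/(F(-3) - 4)) + 133)**2 = (-2*(-8 + 8)/(3*(-3) - 4) + 133)**2 = (-0/(-9 - 4) + 133)**2 = (-0/(-13) + 133)**2 = (-0*(-1)/13 + 133)**2 = (-2*0 + 133)**2 = (0 + 133)**2 = 133**2 = 17689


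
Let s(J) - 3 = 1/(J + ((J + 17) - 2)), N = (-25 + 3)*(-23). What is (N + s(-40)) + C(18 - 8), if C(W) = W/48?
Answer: 794341/1560 ≈ 509.19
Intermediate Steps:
N = 506 (N = -22*(-23) = 506)
s(J) = 3 + 1/(15 + 2*J) (s(J) = 3 + 1/(J + ((J + 17) - 2)) = 3 + 1/(J + ((17 + J) - 2)) = 3 + 1/(J + (15 + J)) = 3 + 1/(15 + 2*J))
C(W) = W/48 (C(W) = W*(1/48) = W/48)
(N + s(-40)) + C(18 - 8) = (506 + 2*(23 + 3*(-40))/(15 + 2*(-40))) + (18 - 8)/48 = (506 + 2*(23 - 120)/(15 - 80)) + (1/48)*10 = (506 + 2*(-97)/(-65)) + 5/24 = (506 + 2*(-1/65)*(-97)) + 5/24 = (506 + 194/65) + 5/24 = 33084/65 + 5/24 = 794341/1560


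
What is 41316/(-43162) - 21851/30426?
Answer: -1100106739/656623506 ≈ -1.6754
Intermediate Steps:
41316/(-43162) - 21851/30426 = 41316*(-1/43162) - 21851*1/30426 = -20658/21581 - 21851/30426 = -1100106739/656623506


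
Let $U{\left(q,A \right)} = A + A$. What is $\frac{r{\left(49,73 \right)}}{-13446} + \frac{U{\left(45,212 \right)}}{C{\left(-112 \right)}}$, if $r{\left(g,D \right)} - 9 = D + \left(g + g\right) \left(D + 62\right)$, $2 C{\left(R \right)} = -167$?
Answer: $- \frac{6812656}{1122741} \approx -6.0679$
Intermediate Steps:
$C{\left(R \right)} = - \frac{167}{2}$ ($C{\left(R \right)} = \frac{1}{2} \left(-167\right) = - \frac{167}{2}$)
$U{\left(q,A \right)} = 2 A$
$r{\left(g,D \right)} = 9 + D + 2 g \left(62 + D\right)$ ($r{\left(g,D \right)} = 9 + \left(D + \left(g + g\right) \left(D + 62\right)\right) = 9 + \left(D + 2 g \left(62 + D\right)\right) = 9 + D + 2 g \left(62 + D\right)$)
$\frac{r{\left(49,73 \right)}}{-13446} + \frac{U{\left(45,212 \right)}}{C{\left(-112 \right)}} = \frac{9 + 73 + 124 \cdot 49 + 2 \cdot 73 \cdot 49}{-13446} + \frac{2 \cdot 212}{- \frac{167}{2}} = \left(9 + 73 + 6076 + 7154\right) \left(- \frac{1}{13446}\right) + 424 \left(- \frac{2}{167}\right) = 13312 \left(- \frac{1}{13446}\right) - \frac{848}{167} = - \frac{6656}{6723} - \frac{848}{167} = - \frac{6812656}{1122741}$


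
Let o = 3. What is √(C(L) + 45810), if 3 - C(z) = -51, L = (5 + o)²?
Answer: 42*√26 ≈ 214.16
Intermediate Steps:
L = 64 (L = (5 + 3)² = 8² = 64)
C(z) = 54 (C(z) = 3 - 1*(-51) = 3 + 51 = 54)
√(C(L) + 45810) = √(54 + 45810) = √45864 = 42*√26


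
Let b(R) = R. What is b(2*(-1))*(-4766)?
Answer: 9532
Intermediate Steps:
b(2*(-1))*(-4766) = (2*(-1))*(-4766) = -2*(-4766) = 9532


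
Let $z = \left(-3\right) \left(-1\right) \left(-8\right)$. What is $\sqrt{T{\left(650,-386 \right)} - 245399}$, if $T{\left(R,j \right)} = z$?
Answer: $i \sqrt{245423} \approx 495.4 i$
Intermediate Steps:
$z = -24$ ($z = 3 \left(-8\right) = -24$)
$T{\left(R,j \right)} = -24$
$\sqrt{T{\left(650,-386 \right)} - 245399} = \sqrt{-24 - 245399} = \sqrt{-245423} = i \sqrt{245423}$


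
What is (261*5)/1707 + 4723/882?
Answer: 3071057/501858 ≈ 6.1194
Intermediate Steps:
(261*5)/1707 + 4723/882 = 1305*(1/1707) + 4723*(1/882) = 435/569 + 4723/882 = 3071057/501858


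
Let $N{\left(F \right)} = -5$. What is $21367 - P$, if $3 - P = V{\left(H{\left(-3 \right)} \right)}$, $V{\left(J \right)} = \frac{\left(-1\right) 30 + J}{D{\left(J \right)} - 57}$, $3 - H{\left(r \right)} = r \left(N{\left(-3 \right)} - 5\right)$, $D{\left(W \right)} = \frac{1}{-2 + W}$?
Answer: $\frac{35337709}{1654} \approx 21365.0$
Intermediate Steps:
$H{\left(r \right)} = 3 + 10 r$ ($H{\left(r \right)} = 3 - r \left(-5 - 5\right) = 3 - r \left(-10\right) = 3 - - 10 r = 3 + 10 r$)
$V{\left(J \right)} = \frac{-30 + J}{-57 + \frac{1}{-2 + J}}$ ($V{\left(J \right)} = \frac{\left(-1\right) 30 + J}{\frac{1}{-2 + J} - 57} = \frac{-30 + J}{-57 + \frac{1}{-2 + J}}$)
$P = \frac{3309}{1654}$ ($P = 3 - - \frac{\left(-30 + \left(3 + 10 \left(-3\right)\right)\right) \left(-2 + \left(3 + 10 \left(-3\right)\right)\right)}{-115 + 57 \left(3 + 10 \left(-3\right)\right)} = 3 - - \frac{\left(-30 + \left(3 - 30\right)\right) \left(-2 + \left(3 - 30\right)\right)}{-115 + 57 \left(3 - 30\right)} = 3 - - \frac{\left(-30 - 27\right) \left(-2 - 27\right)}{-115 + 57 \left(-27\right)} = 3 - \left(-1\right) \frac{1}{-115 - 1539} \left(-57\right) \left(-29\right) = 3 - \left(-1\right) \frac{1}{-1654} \left(-57\right) \left(-29\right) = 3 - \left(-1\right) \left(- \frac{1}{1654}\right) \left(-57\right) \left(-29\right) = 3 - \frac{1653}{1654} = \frac{3309}{1654} \approx 2.0006$)
$21367 - P = 21367 - \frac{3309}{1654} = \frac{35337709}{1654}$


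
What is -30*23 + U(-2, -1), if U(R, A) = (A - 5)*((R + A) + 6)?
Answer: -708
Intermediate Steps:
U(R, A) = (-5 + A)*(6 + A + R) (U(R, A) = (-5 + A)*((A + R) + 6) = (-5 + A)*(6 + A + R))
-30*23 + U(-2, -1) = -30*23 + (-30 - 1 + (-1)² - 5*(-2) - 1*(-2)) = -690 + (-30 - 1 + 1 + 10 + 2) = -690 - 18 = -708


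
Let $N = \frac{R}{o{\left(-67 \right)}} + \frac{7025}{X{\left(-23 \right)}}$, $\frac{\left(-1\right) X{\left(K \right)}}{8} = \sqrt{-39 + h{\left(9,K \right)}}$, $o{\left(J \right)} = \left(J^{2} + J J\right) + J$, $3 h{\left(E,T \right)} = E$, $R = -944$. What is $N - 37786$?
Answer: $- \frac{336711990}{8911} + \frac{7025 i}{48} \approx -37786.0 + 146.35 i$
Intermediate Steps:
$h{\left(E,T \right)} = \frac{E}{3}$
$o{\left(J \right)} = J + 2 J^{2}$ ($o{\left(J \right)} = \left(J^{2} + J^{2}\right) + J = 2 J^{2} + J = J + 2 J^{2}$)
$X{\left(K \right)} = - 48 i$ ($X{\left(K \right)} = - 8 \sqrt{-39 + \frac{1}{3} \cdot 9} = - 8 \sqrt{-39 + 3} = - 8 \sqrt{-36} = - 8 \cdot 6 i = - 48 i$)
$N = - \frac{944}{8911} + \frac{7025 i}{48}$ ($N = - \frac{944}{\left(-67\right) \left(1 + 2 \left(-67\right)\right)} + \frac{7025}{\left(-48\right) i} = - \frac{944}{\left(-67\right) \left(1 - 134\right)} + 7025 \frac{i}{48} = - \frac{944}{\left(-67\right) \left(-133\right)} + \frac{7025 i}{48} = - \frac{944}{8911} + \frac{7025 i}{48} \approx -0.10594 + 146.35 i$)
$N - 37786 = \left(- \frac{944}{8911} + \frac{7025 i}{48}\right) - 37786 = - \frac{336711990}{8911} + \frac{7025 i}{48}$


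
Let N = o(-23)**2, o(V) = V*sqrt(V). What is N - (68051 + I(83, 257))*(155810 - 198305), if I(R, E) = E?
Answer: 2902736293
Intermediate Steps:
o(V) = V**(3/2)
N = -12167 (N = ((-23)**(3/2))**2 = (-23*I*sqrt(23))**2 = -12167)
N - (68051 + I(83, 257))*(155810 - 198305) = -12167 - (68051 + 257)*(155810 - 198305) = -12167 - 68308*(-42495) = -12167 - 1*(-2902748460) = -12167 + 2902748460 = 2902736293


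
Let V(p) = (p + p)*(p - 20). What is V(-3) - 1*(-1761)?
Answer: 1899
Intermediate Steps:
V(p) = 2*p*(-20 + p) (V(p) = (2*p)*(-20 + p) = 2*p*(-20 + p))
V(-3) - 1*(-1761) = 2*(-3)*(-20 - 3) - 1*(-1761) = 2*(-3)*(-23) + 1761 = 138 + 1761 = 1899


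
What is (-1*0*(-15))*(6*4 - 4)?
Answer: 0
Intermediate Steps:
(-1*0*(-15))*(6*4 - 4) = (0*(-15))*(24 - 4) = 0*20 = 0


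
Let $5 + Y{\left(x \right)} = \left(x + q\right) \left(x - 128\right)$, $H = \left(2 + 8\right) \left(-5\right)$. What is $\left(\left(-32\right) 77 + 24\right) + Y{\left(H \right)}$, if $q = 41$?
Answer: $-843$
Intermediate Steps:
$H = -50$ ($H = 10 \left(-5\right) = -50$)
$Y{\left(x \right)} = -5 + \left(-128 + x\right) \left(41 + x\right)$ ($Y{\left(x \right)} = -5 + \left(x + 41\right) \left(x - 128\right) = -5 + \left(41 + x\right) \left(-128 + x\right) = -5 + \left(-128 + x\right) \left(41 + x\right)$)
$\left(\left(-32\right) 77 + 24\right) + Y{\left(H \right)} = \left(\left(-32\right) 77 + 24\right) - \left(903 - 2500\right) = \left(-2464 + 24\right) + \left(-5253 + 2500 + 4350\right) = -2440 + 1597 = -843$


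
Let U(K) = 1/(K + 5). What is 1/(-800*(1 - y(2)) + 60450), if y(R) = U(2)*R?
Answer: 7/419150 ≈ 1.6700e-5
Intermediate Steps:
U(K) = 1/(5 + K)
y(R) = R/7 (y(R) = R/(5 + 2) = R/7)
1/(-800*(1 - y(2)) + 60450) = 1/(-800*(1 - 2/7) + 60450) = 1/(-800*5/7 + 60450) = 1/(-4000/7 + 60450) = 1/(419150/7) = 7/419150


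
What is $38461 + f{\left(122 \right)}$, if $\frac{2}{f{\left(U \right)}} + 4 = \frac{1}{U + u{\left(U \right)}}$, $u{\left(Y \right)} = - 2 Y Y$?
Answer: $\frac{4560838393}{118585} \approx 38461.0$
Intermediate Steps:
$u{\left(Y \right)} = - 2 Y^{2}$
$f{\left(U \right)} = \frac{2}{-4 + \frac{1}{U - 2 U^{2}}}$
$38461 + f{\left(122 \right)} = 38461 + 2 \cdot 122 \frac{1}{-1 - 8 \cdot 122^{2} + 4 \cdot 122} \left(-1 + 2 \cdot 122\right) = 38461 + 2 \cdot 122 \frac{1}{-1 - 119072 + 488} \left(-1 + 244\right) = 38461 + 2 \cdot 122 \frac{1}{-1 - 119072 + 488} \cdot 243 = 38461 + 2 \cdot 122 \frac{1}{-118585} \cdot 243 = 38461 + 2 \cdot 122 \left(- \frac{1}{118585}\right) 243 = 38461 - \frac{59292}{118585} = \frac{4560838393}{118585}$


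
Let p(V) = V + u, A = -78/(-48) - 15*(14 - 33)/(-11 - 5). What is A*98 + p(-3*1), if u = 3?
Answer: -12691/8 ≈ -1586.4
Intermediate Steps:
A = -259/16 (A = -78*(-1/48) - 15/((-16/(-19))) = 13/8 - 15/((-16*(-1/19))) = 13/8 - 15/16/19 = 13/8 - 15*19/16 = 13/8 - 285/16 = -259/16 ≈ -16.188)
p(V) = 3 + V (p(V) = V + 3 = 3 + V)
A*98 + p(-3*1) = -259/16*98 + (3 - 3*1) = -12691/8 + (3 - 3) = -12691/8 + 0 = -12691/8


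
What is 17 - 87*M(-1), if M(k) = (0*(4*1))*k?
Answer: 17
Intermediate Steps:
M(k) = 0 (M(k) = (0*4)*k = 0*k = 0)
17 - 87*M(-1) = 17 - 87*0 = 17 + 0 = 17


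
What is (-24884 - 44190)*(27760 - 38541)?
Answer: 744686794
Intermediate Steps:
(-24884 - 44190)*(27760 - 38541) = -69074*(-10781) = 744686794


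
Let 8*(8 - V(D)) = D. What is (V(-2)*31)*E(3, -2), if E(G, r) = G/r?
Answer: -3069/8 ≈ -383.63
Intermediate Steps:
V(D) = 8 - D/8
(V(-2)*31)*E(3, -2) = ((8 - ⅛*(-2))*31)*(3/(-2)) = ((8 + ¼)*31)*(3*(-½)) = ((33/4)*31)*(-3/2) = (1023/4)*(-3/2) = -3069/8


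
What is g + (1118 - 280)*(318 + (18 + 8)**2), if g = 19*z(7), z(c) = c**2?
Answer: 833903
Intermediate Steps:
g = 931 (g = 19*7**2 = 19*49 = 931)
g + (1118 - 280)*(318 + (18 + 8)**2) = 931 + (1118 - 280)*(318 + (18 + 8)**2) = 931 + 838*(318 + 26**2) = 931 + 838*(318 + 676) = 931 + 838*994 = 931 + 832972 = 833903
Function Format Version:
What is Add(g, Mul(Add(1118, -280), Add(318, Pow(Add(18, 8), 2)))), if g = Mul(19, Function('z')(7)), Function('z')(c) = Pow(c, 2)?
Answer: 833903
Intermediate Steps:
g = 931 (g = Mul(19, Pow(7, 2)) = Mul(19, 49) = 931)
Add(g, Mul(Add(1118, -280), Add(318, Pow(Add(18, 8), 2)))) = Add(931, Mul(Add(1118, -280), Add(318, Pow(Add(18, 8), 2)))) = Add(931, Mul(838, Add(318, Pow(26, 2)))) = Add(931, Mul(838, Add(318, 676))) = Add(931, Mul(838, 994)) = Add(931, 832972) = 833903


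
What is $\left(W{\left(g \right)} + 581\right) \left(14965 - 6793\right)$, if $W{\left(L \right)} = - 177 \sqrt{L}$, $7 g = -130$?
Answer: $4747932 - \frac{1446444 i \sqrt{910}}{7} \approx 4.7479 \cdot 10^{6} - 6.2334 \cdot 10^{6} i$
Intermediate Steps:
$g = - \frac{130}{7}$ ($g = \frac{1}{7} \left(-130\right) = - \frac{130}{7} \approx -18.571$)
$\left(W{\left(g \right)} + 581\right) \left(14965 - 6793\right) = \left(- 177 \sqrt{- \frac{130}{7}} + 581\right) \left(14965 - 6793\right) = \left(- 177 \frac{i \sqrt{910}}{7} + 581\right) 8172 = \left(- \frac{177 i \sqrt{910}}{7} + 581\right) 8172 = \left(581 - \frac{177 i \sqrt{910}}{7}\right) 8172 = 4747932 - \frac{1446444 i \sqrt{910}}{7}$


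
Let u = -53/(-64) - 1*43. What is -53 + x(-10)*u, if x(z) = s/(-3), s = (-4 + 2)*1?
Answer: -7787/96 ≈ -81.115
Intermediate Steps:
s = -2 (s = -2*1 = -2)
x(z) = 2/3 (x(z) = -2/(-3) = -2*(-1/3) = 2/3)
u = -2699/64 (u = -53*(-1/64) - 43 = 53/64 - 43 = -2699/64 ≈ -42.172)
-53 + x(-10)*u = -53 + (2/3)*(-2699/64) = -53 - 2699/96 = -7787/96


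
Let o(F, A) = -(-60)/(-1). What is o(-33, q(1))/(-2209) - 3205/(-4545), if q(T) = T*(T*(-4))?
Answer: 1470509/2007981 ≈ 0.73233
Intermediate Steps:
q(T) = -4*T² (q(T) = T*(-4*T) = -4*T²)
o(F, A) = -60 (o(F, A) = -(-60)*(-1) = -20*3 = -60)
o(-33, q(1))/(-2209) - 3205/(-4545) = -60/(-2209) - 3205/(-4545) = -60*(-1/2209) - 3205*(-1/4545) = 60/2209 + 641/909 = 1470509/2007981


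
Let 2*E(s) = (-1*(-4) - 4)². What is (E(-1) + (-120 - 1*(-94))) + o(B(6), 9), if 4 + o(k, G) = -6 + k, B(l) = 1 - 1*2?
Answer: -37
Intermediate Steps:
E(s) = 0 (E(s) = (-1*(-4) - 4)²/2 = (4 - 4)²/2 = (½)*0² = (½)*0 = 0)
B(l) = -1 (B(l) = 1 - 2 = -1)
o(k, G) = -10 + k (o(k, G) = -4 + (-6 + k) = -10 + k)
(E(-1) + (-120 - 1*(-94))) + o(B(6), 9) = (0 + (-120 - 1*(-94))) + (-10 - 1) = (0 + (-120 + 94)) - 11 = (0 - 26) - 11 = -26 - 11 = -37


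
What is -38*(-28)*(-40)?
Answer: -42560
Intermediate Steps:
-38*(-28)*(-40) = 1064*(-40) = -42560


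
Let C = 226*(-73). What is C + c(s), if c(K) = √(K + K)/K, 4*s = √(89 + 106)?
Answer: -16498 + 2*√2*195^(¾)/195 ≈ -16497.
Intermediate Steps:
C = -16498
s = √195/4 (s = √(89 + 106)/4 = √195/4 ≈ 3.4911)
c(K) = √2/√K (c(K) = √(2*K)/K = (√2*√K)/K = √2/√K)
C + c(s) = -16498 + √2/√(√195/4) = -16498 + √2*(2*195^(¾)/195) = -16498 + 2*√2*195^(¾)/195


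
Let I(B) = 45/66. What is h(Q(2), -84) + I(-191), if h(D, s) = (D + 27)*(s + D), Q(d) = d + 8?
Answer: -60221/22 ≈ -2737.3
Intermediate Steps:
I(B) = 15/22 (I(B) = 45*(1/66) = 15/22)
Q(d) = 8 + d
h(D, s) = (27 + D)*(D + s)
h(Q(2), -84) + I(-191) = ((8 + 2)² + 27*(8 + 2) + 27*(-84) + (8 + 2)*(-84)) + 15/22 = (10² + 27*10 - 2268 + 10*(-84)) + 15/22 = (100 + 270 - 2268 - 840) + 15/22 = -2738 + 15/22 = -60221/22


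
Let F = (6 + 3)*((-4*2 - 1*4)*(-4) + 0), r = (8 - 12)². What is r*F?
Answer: 6912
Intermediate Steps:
r = 16 (r = (-4)² = 16)
F = 432 (F = 9*((-8 - 4)*(-4) + 0) = 9*(-12*(-4) + 0) = 9*(48 + 0) = 9*48 = 432)
r*F = 16*432 = 6912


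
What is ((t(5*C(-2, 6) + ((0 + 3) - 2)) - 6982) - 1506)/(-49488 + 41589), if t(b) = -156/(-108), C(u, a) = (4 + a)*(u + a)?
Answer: 76379/71091 ≈ 1.0744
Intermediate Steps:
C(u, a) = (4 + a)*(a + u)
t(b) = 13/9 (t(b) = -156*(-1/108) = 13/9)
((t(5*C(-2, 6) + ((0 + 3) - 2)) - 6982) - 1506)/(-49488 + 41589) = ((13/9 - 6982) - 1506)/(-49488 + 41589) = (-62825/9 - 1506)/(-7899) = -76379/9*(-1/7899) = 76379/71091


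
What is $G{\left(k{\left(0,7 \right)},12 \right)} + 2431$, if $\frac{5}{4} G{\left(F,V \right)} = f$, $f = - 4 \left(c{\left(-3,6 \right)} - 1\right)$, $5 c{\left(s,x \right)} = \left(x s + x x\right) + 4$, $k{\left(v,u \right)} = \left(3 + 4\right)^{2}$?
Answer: $\frac{60503}{25} \approx 2420.1$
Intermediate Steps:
$k{\left(v,u \right)} = 49$ ($k{\left(v,u \right)} = 7^{2} = 49$)
$c{\left(s,x \right)} = \frac{4}{5} + \frac{x^{2}}{5} + \frac{s x}{5}$ ($c{\left(s,x \right)} = \frac{\left(x s + x x\right) + 4}{5} = \frac{\left(s x + x^{2}\right) + 4}{5} = \frac{\left(x^{2} + s x\right) + 4}{5} = \frac{4 + x^{2} + s x}{5} = \frac{4}{5} + \frac{x^{2}}{5} + \frac{s x}{5}$)
$f = - \frac{68}{5}$ ($f = - 4 \left(\left(\frac{4}{5} + \frac{6^{2}}{5} + \frac{1}{5} \left(-3\right) 6\right) - 1\right) = - 4 \left(\left(\frac{4}{5} + \frac{1}{5} \cdot 36 - \frac{18}{5}\right) - 1\right) = - 4 \left(\left(\frac{4}{5} + \frac{36}{5} - \frac{18}{5}\right) - 1\right) = - 4 \left(\frac{22}{5} - 1\right) = \left(-4\right) \frac{17}{5} = - \frac{68}{5} \approx -13.6$)
$G{\left(F,V \right)} = - \frac{272}{25}$ ($G{\left(F,V \right)} = \frac{4}{5} \left(- \frac{68}{5}\right) = - \frac{272}{25}$)
$G{\left(k{\left(0,7 \right)},12 \right)} + 2431 = - \frac{272}{25} + 2431 = \frac{60503}{25}$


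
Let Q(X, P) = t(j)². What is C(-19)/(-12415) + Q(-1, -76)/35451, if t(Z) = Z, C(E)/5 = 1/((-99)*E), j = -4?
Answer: 638401/1415168469 ≈ 0.00045111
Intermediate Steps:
C(E) = -5/(99*E) (C(E) = 5*(1/((-99)*E)) = 5*(-1/(99*E)) = -5/(99*E))
Q(X, P) = 16 (Q(X, P) = (-4)² = 16)
C(-19)/(-12415) + Q(-1, -76)/35451 = -5/99/(-19)/(-12415) + 16/35451 = -5/99*(-1/19)*(-1/12415) + 16*(1/35451) = (5/1881)*(-1/12415) + 16/35451 = -1/4670523 + 16/35451 = 638401/1415168469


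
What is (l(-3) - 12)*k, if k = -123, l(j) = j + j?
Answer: 2214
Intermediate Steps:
l(j) = 2*j
(l(-3) - 12)*k = (2*(-3) - 12)*(-123) = (-6 - 12)*(-123) = -18*(-123) = 2214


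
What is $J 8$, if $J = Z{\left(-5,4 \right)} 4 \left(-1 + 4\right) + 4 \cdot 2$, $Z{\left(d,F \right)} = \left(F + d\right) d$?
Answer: $544$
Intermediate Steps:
$Z{\left(d,F \right)} = d \left(F + d\right)$
$J = 68$ ($J = - 5 \left(4 - 5\right) 4 \left(-1 + 4\right) + 4 \cdot 2 = \left(-5\right) \left(-1\right) 4 \cdot 3 + 8 = 5 \cdot 4 \cdot 3 + 8 = 20 \cdot 3 + 8 = 60 + 8 = 68$)
$J 8 = 68 \cdot 8 = 544$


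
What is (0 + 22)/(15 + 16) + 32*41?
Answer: 40694/31 ≈ 1312.7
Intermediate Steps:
(0 + 22)/(15 + 16) + 32*41 = 22/31 + 1312 = 40694/31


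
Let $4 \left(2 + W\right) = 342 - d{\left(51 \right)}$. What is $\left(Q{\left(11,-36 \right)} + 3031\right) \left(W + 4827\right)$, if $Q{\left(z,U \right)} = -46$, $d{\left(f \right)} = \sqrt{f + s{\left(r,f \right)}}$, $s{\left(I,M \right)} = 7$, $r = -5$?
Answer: $\frac{29315685}{2} - \frac{2985 \sqrt{58}}{4} \approx 1.4652 \cdot 10^{7}$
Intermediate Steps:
$d{\left(f \right)} = \sqrt{7 + f}$ ($d{\left(f \right)} = \sqrt{f + 7} = \sqrt{7 + f}$)
$W = \frac{167}{2} - \frac{\sqrt{58}}{4}$ ($W = -2 + \frac{342 - \sqrt{7 + 51}}{4} = -2 + \frac{342 - \sqrt{58}}{4} = -2 + \left(\frac{171}{2} - \frac{\sqrt{58}}{4}\right) = \frac{167}{2} - \frac{\sqrt{58}}{4} \approx 81.596$)
$\left(Q{\left(11,-36 \right)} + 3031\right) \left(W + 4827\right) = \left(-46 + 3031\right) \left(\left(\frac{167}{2} - \frac{\sqrt{58}}{4}\right) + 4827\right) = 2985 \left(\frac{9821}{2} - \frac{\sqrt{58}}{4}\right) = \frac{29315685}{2} - \frac{2985 \sqrt{58}}{4}$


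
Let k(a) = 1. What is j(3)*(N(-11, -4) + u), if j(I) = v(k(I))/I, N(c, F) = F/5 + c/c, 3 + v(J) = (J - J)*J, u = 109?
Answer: -546/5 ≈ -109.20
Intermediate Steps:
v(J) = -3 (v(J) = -3 + (J - J)*J = -3 + 0*J = -3 + 0 = -3)
N(c, F) = 1 + F/5 (N(c, F) = F*(1/5) + 1 = F/5 + 1 = 1 + F/5)
j(I) = -3/I
j(3)*(N(-11, -4) + u) = (-3/3)*((1 + (1/5)*(-4)) + 109) = (-3*1/3)*((1 - 4/5) + 109) = -(1/5 + 109) = -1*546/5 = -546/5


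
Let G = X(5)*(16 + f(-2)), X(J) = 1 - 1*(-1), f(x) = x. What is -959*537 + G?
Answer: -514955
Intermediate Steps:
X(J) = 2 (X(J) = 1 + 1 = 2)
G = 28 (G = 2*(16 - 2) = 2*14 = 28)
-959*537 + G = -959*537 + 28 = -514983 + 28 = -514955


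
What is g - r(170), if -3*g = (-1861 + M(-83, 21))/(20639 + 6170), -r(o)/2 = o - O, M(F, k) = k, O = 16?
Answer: 24773356/80427 ≈ 308.02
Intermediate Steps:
r(o) = 32 - 2*o (r(o) = -2*(o - 1*16) = -2*(o - 16) = -2*(-16 + o) = 32 - 2*o)
g = 1840/80427 (g = -(-1861 + 21)/(3*(20639 + 6170)) = -(-1840)/(3*26809) = -⅓*(-1840/26809) = 1840/80427 ≈ 0.022878)
g - r(170) = 1840/80427 - (32 - 2*170) = 1840/80427 - (32 - 340) = 1840/80427 - 1*(-308) = 1840/80427 + 308 = 24773356/80427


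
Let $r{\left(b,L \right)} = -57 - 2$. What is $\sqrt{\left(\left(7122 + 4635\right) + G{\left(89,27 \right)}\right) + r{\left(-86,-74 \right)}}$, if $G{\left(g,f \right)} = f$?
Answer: $5 \sqrt{469} \approx 108.28$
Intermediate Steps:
$r{\left(b,L \right)} = -59$ ($r{\left(b,L \right)} = -57 - 2 = -59$)
$\sqrt{\left(\left(7122 + 4635\right) + G{\left(89,27 \right)}\right) + r{\left(-86,-74 \right)}} = \sqrt{\left(\left(7122 + 4635\right) + 27\right) - 59} = \sqrt{\left(11757 + 27\right) - 59} = \sqrt{11784 - 59} = \sqrt{11725} = 5 \sqrt{469}$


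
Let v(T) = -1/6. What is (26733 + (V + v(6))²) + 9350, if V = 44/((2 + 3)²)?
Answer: 811924621/22500 ≈ 36086.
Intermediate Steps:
v(T) = -⅙ (v(T) = -1*⅙ = -⅙)
V = 44/25 (V = 44/(5²) = 44/25 ≈ 1.7600)
(26733 + (V + v(6))²) + 9350 = (26733 + (44/25 - ⅙)²) + 9350 = (26733 + (239/150)²) + 9350 = (26733 + 57121/22500) + 9350 = 601549621/22500 + 9350 = 811924621/22500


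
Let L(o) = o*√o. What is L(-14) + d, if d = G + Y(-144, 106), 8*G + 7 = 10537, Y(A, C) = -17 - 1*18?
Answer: 5125/4 - 14*I*√14 ≈ 1281.3 - 52.383*I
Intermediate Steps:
Y(A, C) = -35 (Y(A, C) = -17 - 18 = -35)
G = 5265/4 (G = -7/8 + (⅛)*10537 = -7/8 + 10537/8 = 5265/4 ≈ 1316.3)
L(o) = o^(3/2)
d = 5125/4 (d = 5265/4 - 35 = 5125/4 ≈ 1281.3)
L(-14) + d = (-14)^(3/2) + 5125/4 = -14*I*√14 + 5125/4 = 5125/4 - 14*I*√14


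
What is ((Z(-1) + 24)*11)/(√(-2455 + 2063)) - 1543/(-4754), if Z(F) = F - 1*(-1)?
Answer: 1543/4754 - 66*I*√2/7 ≈ 0.32457 - 13.334*I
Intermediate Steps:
Z(F) = 1 + F (Z(F) = F + 1 = 1 + F)
((Z(-1) + 24)*11)/(√(-2455 + 2063)) - 1543/(-4754) = (((1 - 1) + 24)*11)/(√(-2455 + 2063)) - 1543/(-4754) = ((0 + 24)*11)/(√(-392)) - 1543*(-1/4754) = (24*11)/((14*I*√2)) + 1543/4754 = 264*(-I*√2/28) + 1543/4754 = -66*I*√2/7 + 1543/4754 = 1543/4754 - 66*I*√2/7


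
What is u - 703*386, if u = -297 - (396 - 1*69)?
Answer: -271982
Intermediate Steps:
u = -624 (u = -297 - (396 - 69) = -297 - 1*327 = -297 - 327 = -624)
u - 703*386 = -624 - 703*386 = -624 - 271358 = -271982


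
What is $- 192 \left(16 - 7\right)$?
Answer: $-1728$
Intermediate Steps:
$- 192 \left(16 - 7\right) = \left(-192\right) 9 = -1728$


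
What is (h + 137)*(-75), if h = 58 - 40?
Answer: -11625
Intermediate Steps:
h = 18
(h + 137)*(-75) = (18 + 137)*(-75) = 155*(-75) = -11625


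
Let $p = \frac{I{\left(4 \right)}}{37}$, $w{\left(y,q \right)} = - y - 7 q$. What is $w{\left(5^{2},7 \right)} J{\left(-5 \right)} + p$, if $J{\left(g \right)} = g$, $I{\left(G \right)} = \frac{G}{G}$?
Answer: $\frac{13691}{37} \approx 370.03$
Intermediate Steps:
$I{\left(G \right)} = 1$
$p = \frac{1}{37}$ ($p = 1 \cdot \frac{1}{37} = \frac{1}{37} \approx 0.027027$)
$w{\left(5^{2},7 \right)} J{\left(-5 \right)} + p = \left(- 5^{2} - 49\right) \left(-5\right) + \frac{1}{37} = \left(\left(-1\right) 25 - 49\right) \left(-5\right) + \frac{1}{37} = \left(-25 - 49\right) \left(-5\right) + \frac{1}{37} = \left(-74\right) \left(-5\right) + \frac{1}{37} = 370 + \frac{1}{37} = \frac{13691}{37}$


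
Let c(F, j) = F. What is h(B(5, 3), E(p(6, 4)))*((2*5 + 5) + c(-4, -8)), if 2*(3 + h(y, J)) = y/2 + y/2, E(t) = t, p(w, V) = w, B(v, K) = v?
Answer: -11/2 ≈ -5.5000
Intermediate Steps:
h(y, J) = -3 + y/2 (h(y, J) = -3 + (y/2 + y/2)/2 = -3 + y/2)
h(B(5, 3), E(p(6, 4)))*((2*5 + 5) + c(-4, -8)) = (-3 + (½)*5)*((2*5 + 5) - 4) = (-3 + 5/2)*((10 + 5) - 4) = -(15 - 4)/2 = -½*11 = -11/2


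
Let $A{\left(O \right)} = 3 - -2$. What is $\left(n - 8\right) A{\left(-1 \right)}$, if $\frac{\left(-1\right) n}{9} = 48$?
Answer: $-2200$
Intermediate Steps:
$n = -432$ ($n = \left(-9\right) 48 = -432$)
$A{\left(O \right)} = 5$ ($A{\left(O \right)} = 3 + 2 = 5$)
$\left(n - 8\right) A{\left(-1 \right)} = \left(-432 - 8\right) 5 = \left(-440\right) 5 = -2200$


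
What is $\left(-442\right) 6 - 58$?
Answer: $-2710$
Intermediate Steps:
$\left(-442\right) 6 - 58 = -2652 - 58 = -2710$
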